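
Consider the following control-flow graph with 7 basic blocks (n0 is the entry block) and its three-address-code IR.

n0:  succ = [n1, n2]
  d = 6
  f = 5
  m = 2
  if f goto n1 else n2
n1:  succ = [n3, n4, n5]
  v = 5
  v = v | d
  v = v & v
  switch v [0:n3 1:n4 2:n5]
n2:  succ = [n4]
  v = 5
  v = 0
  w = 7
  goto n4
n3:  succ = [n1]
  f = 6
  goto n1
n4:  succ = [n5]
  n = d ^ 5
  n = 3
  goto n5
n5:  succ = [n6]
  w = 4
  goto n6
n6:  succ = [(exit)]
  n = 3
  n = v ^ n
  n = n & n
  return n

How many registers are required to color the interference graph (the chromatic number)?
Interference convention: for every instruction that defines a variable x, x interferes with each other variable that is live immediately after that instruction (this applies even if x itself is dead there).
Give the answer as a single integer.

Answer: 3

Derivation:
Per-block:
  n0: {d,f,m} / ∅
  n1: {v} / {d}
  n2: {v,w} / ∅
  n3: {f} / ∅
  n4: {n} / {d}
  n5: {w} / ∅
  n6: {n} / {v}

Live sets:
  live n0: ∅→{d}
  live n1: {d}→{d,v}
  live n2: {d}→{d,v}
  live n3: {d}→{d}
  live n4: {d,v}→{v}
  live n5: {v}→{v}
  live n6: {v}→∅

Conflict graph:
  d — {f,m,v,w}
  f — {d,m}
  m — {d,f}
  n — {v}
  v — {d,n,w}
  w — {d,v}

Chromatic number:
  clique {d,f,m} ⇒ need ≥ 3
  assign d→R0 f→R1 m→R2 n→R0 v→R1 w→R2 — no edge inside a register ⇒ χ ≤ 3
  χ = 3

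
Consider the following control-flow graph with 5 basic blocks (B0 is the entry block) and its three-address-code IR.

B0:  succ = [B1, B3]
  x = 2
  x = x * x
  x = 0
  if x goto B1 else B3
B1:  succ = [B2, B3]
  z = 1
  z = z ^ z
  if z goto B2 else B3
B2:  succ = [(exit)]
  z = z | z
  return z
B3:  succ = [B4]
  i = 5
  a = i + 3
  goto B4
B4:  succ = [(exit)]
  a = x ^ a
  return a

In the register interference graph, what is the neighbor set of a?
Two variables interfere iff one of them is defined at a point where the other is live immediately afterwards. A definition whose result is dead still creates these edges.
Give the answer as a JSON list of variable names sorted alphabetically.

Answer: ["x"]

Analysis:
def/use:
  B0: def={x} ue=∅
  B1: def={z} ue=∅
  B2: def={z} ue={z}
  B3: def={a,i} ue=∅
  B4: def={a} ue={a,x}

Backward fixpoint:
  B0 li=∅ lo={x}
  B1 li={x} lo={x,z}
  B2 li={z} lo=∅
  B3 li={x} lo={a,x}
  B4 li={a,x} lo=∅

Conflict graph:
  a: {x}
  i: {x}
  x: {a,i,z}
  z: {x}

N(a) = ["x"]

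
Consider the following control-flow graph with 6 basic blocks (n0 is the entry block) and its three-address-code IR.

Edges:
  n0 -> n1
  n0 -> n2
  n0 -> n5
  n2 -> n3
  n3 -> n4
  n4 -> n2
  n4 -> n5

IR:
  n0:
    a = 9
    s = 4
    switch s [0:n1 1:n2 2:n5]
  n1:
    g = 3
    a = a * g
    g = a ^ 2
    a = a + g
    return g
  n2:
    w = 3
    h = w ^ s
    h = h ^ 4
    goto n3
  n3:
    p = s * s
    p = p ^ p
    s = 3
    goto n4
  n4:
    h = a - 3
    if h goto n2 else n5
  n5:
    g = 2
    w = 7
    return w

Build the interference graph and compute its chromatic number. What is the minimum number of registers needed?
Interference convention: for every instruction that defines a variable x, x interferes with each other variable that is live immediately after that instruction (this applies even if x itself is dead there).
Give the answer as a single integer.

Answer: 3

Working:
def/use:
  n0: {a,s} / ∅
  n1: {a,g} / {a}
  n2: {h,w} / {s}
  n3: {p,s} / {s}
  n4: {h} / {a}
  n5: {g,w} / ∅

Backward fixpoint:
  live n0: ∅→{a,s}
  live n1: {a}→∅
  live n2: {a,s}→{a,s}
  live n3: {a,s}→{a,s}
  live n4: {a,s}→{a,s}
  live n5: ∅→∅

Conflict graph:
  a — {g,h,p,s,w}
  g — {a}
  h — {a,s}
  p — {a}
  s — {a,h,w}
  w — {a,s}

Registers:
  lower bound: {a,h,s} mutually conflict ⇒ χ ≥ 3
  3-colouring: r0={a}  r1={g,p,s}  r2={h,w}
  χ = 3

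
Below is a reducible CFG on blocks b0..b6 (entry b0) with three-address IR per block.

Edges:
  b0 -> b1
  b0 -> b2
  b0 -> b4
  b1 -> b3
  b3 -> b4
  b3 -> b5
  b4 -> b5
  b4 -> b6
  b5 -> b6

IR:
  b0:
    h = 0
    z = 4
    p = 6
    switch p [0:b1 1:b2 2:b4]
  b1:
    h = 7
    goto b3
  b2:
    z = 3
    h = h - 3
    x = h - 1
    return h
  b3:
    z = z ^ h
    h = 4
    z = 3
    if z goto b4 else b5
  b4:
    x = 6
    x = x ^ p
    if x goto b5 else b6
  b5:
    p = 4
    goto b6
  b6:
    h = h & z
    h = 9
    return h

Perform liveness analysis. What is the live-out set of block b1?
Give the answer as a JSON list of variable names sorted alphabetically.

Answer: ["h", "p", "z"]

Analysis:
Per-block:
  b0: def={h,p,z} ue=∅
  b1: def={h} ue=∅
  b2: def={h,x,z} ue={h}
  b3: def={h,z} ue={h,z}
  b4: def={x} ue={p}
  b5: def={p} ue=∅
  b6: def={h} ue={h,z}

Liveness:
  b0: in=∅ out={h,p,z}
  b1: in={p,z} out={h,p,z}
  b2: in={h} out=∅
  b3: in={h,p,z} out={h,p,z}
  b4: in={h,p,z} out={h,z}
  b5: in={h,z} out={h,z}
  b6: in={h,z} out=∅

live-out(b1) = ["h", "p", "z"]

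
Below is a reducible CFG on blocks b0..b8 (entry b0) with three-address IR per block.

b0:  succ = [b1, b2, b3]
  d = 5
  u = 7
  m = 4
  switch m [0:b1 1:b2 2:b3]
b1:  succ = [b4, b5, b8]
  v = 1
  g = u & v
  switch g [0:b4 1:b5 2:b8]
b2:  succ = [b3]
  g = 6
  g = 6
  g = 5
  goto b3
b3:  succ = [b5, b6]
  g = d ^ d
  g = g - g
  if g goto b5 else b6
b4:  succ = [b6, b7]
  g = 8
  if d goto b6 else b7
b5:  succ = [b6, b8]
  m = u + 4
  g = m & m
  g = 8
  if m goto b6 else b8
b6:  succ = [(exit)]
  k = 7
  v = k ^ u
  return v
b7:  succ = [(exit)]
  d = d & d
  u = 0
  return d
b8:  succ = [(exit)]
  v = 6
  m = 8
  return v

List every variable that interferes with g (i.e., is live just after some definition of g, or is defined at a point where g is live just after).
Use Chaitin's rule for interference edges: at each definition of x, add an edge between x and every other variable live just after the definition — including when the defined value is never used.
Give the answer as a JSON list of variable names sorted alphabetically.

Answer: ["d", "m", "u"]

Derivation:
Per-block:
  b0: {d,m,u} / ∅
  b1: {g,v} / {u}
  b2: {g} / ∅
  b3: {g} / {d}
  b4: {g} / {d}
  b5: {g,m} / {u}
  b6: {k,v} / {u}
  b7: {d,u} / {d}
  b8: {m,v} / ∅

Liveness:
  live b0: ∅→{d,u}
  live b1: {d,u}→{d,u}
  live b2: {d,u}→{d,u}
  live b3: {d,u}→{u}
  live b4: {d,u}→{d,u}
  live b5: {u}→{u}
  live b6: {u}→∅
  live b7: {d}→∅
  live b8: ∅→∅

Conflict graph:
  d — {g,m,u,v}
  g — {d,m,u}
  k — {u}
  m — {d,g,u,v}
  u — {d,g,k,m,v}
  v — {d,m,u}

N(g) = ["d", "m", "u"]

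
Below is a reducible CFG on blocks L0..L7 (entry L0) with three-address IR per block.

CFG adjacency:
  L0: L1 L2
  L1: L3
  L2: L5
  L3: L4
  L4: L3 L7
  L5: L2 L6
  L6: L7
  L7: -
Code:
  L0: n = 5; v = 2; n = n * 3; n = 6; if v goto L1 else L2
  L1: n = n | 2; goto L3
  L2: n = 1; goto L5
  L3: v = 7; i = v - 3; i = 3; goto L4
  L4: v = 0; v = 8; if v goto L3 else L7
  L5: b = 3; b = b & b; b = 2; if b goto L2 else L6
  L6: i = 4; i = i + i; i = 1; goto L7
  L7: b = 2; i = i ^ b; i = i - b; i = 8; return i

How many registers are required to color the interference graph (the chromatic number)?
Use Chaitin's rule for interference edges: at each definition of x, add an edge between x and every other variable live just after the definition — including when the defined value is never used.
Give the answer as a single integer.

Answer: 2

Working:
def/use:
  L0: {n,v} / ∅
  L1: {n} / {n}
  L2: {n} / ∅
  L3: {i,v} / ∅
  L4: {v} / ∅
  L5: {b} / ∅
  L6: {i} / ∅
  L7: {b,i} / {i}

Liveness:
  L0 li=∅ lo={n}
  L1 li={n} lo=∅
  L2 li=∅ lo=∅
  L3 li=∅ lo={i}
  L4 li={i} lo={i}
  L5 li=∅ lo=∅
  L6 li=∅ lo={i}
  L7 li={i} lo=∅

Conflict graph:
  b: {i}
  i: {b,v}
  n: {v}
  v: {i,n}

Chromatic number:
  {b,i} pairwise interfere (2-clique) ⇒ χ ≥ 2
  2-colouring: r0={i,n}  r1={b,v}
  χ = 2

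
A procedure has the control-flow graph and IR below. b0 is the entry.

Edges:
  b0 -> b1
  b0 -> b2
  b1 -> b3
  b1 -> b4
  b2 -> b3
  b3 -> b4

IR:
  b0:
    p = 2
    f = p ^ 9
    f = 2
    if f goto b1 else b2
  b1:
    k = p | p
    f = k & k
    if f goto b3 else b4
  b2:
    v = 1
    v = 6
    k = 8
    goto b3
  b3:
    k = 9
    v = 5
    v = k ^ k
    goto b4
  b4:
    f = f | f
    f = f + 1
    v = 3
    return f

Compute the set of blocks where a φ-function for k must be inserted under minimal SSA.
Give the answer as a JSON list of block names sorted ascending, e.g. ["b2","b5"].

Answer: ["b3", "b4"]

Analysis:
idom tree: b1←b0 b2←b0 b3←b0 b4←b0
Dom at joins:
  b3: preds {b1,b2}: {b0,b1} ∩ {b0,b2} = {b0}; idom=b0
  b4: preds {b1,b3}: {b0,b1} ∩ {b0,b3} = {b0}; idom=b0

DF derivation:
  join b3 pred b1: b1 stop@b0
  join b3 pred b2: b2 stop@b0
  join b4 pred b1: b1 stop@b0
  join b4 pred b3: b3 stop@b0
  b0: DF=∅
  b1: DF={b3,b4}
  b2: DF={b3}
  b3: DF={b4}
  b4: DF=∅

φ for k: defs {b1,b2,b3}
  DF⁺ = {b3,b4}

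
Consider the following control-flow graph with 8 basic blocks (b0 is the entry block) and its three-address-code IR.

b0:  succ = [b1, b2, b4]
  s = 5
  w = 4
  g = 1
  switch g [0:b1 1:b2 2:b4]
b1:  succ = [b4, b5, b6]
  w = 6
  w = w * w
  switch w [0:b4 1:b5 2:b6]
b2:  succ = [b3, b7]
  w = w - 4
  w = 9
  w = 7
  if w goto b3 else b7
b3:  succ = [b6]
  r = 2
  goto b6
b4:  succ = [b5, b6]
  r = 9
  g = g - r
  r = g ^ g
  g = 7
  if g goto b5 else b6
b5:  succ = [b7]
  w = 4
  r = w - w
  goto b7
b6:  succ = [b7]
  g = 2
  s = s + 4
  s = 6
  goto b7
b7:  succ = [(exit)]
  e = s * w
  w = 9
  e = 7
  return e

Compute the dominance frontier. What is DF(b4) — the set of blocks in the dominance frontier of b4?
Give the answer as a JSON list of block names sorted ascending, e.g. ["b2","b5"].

Answer: ["b5", "b6"]

Derivation:
idom tree: b1←b0 b2←b0 b3←b2 b4←b0 b5←b0 b6←b0 b7←b0
Dom at joins:
  b4: preds {b0,b1}: {b0} ∩ {b0,b1} = {b0}; idom=b0
  b5: preds {b1,b4}: {b0,b1} ∩ {b0,b4} = {b0}; idom=b0
  b6: preds {b1,b3,b4}: {b0,b1} ∩ {b0,b2,b3} ∩ {b0,b4} = {b0}; idom=b0
  b7: preds {b2,b5,b6}: {b0,b2} ∩ {b0,b5} ∩ {b0,b6} = {b0}; idom=b0

DF derivation:
  b4←b0: walk · to b0
  b4←b1: walk b1 to b0
  b5←b1: walk b1 to b0
  b5←b4: walk b4 to b0
  b6←b1: walk b1 to b0
  b6←b3: walk b3→b2 to b0
  b6←b4: walk b4 to b0
  b7←b2: walk b2 to b0
  b7←b5: walk b5 to b0
  b7←b6: walk b6 to b0
  b0 → ∅
  b1 → {b4,b5,b6}
  b2 → {b6,b7}
  b3 → {b6}
  b4 → {b5,b6}
  b5 → {b7}
  b6 → {b7}
  b7 → ∅

DF(b4) = ["b5", "b6"]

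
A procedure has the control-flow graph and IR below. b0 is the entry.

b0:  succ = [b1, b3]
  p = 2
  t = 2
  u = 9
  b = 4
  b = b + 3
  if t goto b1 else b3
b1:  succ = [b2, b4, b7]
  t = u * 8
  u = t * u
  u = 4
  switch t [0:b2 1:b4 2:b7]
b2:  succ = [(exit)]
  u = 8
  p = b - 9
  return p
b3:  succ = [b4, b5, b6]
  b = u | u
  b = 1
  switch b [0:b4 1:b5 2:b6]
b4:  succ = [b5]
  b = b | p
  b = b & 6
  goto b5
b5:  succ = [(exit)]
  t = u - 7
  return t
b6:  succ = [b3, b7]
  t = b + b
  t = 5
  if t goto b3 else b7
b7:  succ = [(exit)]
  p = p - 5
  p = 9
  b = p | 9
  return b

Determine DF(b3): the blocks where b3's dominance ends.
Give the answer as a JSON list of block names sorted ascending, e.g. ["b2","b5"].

Answer: ["b3", "b4", "b5", "b7"]

Working:
idom tree: b1←b0 b2←b1 b3←b0 b4←b0 b5←b0 b6←b3 b7←b0
Dom at joins:
  b3: preds {b0,b6}: {b0} ∩ {b0,b3,b6} = {b0}; idom=b0
  b4: preds {b1,b3}: {b0,b1} ∩ {b0,b3} = {b0}; idom=b0
  b5: preds {b3,b4}: {b0,b3} ∩ {b0,b4} = {b0}; idom=b0
  b7: preds {b1,b6}: {b0,b1} ∩ {b0,b3,b6} = {b0}; idom=b0

DF derivation:
  join b3 pred b0: · stop@b0
  join b3 pred b6: b6→b3 stop@b0
  join b4 pred b1: b1 stop@b0
  join b4 pred b3: b3 stop@b0
  join b5 pred b3: b3 stop@b0
  join b5 pred b4: b4 stop@b0
  join b7 pred b1: b1 stop@b0
  join b7 pred b6: b6→b3 stop@b0
  DF(b0)=∅
  DF(b1)={b4,b7}
  DF(b2)=∅
  DF(b3)={b3,b4,b5,b7}
  DF(b4)={b5}
  DF(b5)=∅
  DF(b6)={b3,b7}
  DF(b7)=∅

DF(b3) = ["b3", "b4", "b5", "b7"]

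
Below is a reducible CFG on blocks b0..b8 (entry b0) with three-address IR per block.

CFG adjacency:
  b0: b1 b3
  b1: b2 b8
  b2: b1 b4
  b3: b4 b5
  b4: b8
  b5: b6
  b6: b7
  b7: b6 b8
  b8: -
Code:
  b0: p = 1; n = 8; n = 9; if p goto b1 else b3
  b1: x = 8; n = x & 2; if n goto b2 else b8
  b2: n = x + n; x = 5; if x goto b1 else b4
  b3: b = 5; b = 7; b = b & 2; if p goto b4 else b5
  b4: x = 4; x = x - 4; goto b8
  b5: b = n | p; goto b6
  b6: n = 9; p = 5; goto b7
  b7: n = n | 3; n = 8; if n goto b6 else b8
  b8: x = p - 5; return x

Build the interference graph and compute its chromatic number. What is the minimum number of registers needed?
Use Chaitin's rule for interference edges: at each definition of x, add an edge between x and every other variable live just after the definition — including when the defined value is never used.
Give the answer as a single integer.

Answer: 3

Derivation:
def/use:
  b0 def {n,p} use ∅
  b1 def {n,x} use ∅
  b2 def {n,x} use {n,x}
  b3 def {b} use {p}
  b4 def {x} use ∅
  b5 def {b} use {n,p}
  b6 def {n,p} use ∅
  b7 def {n} use {n}
  b8 def {x} use {p}

Live sets:
  b0 li=∅ lo={n,p}
  b1 li={p} lo={n,p,x}
  b2 li={n,p,x} lo={p}
  b3 li={n,p} lo={n,p}
  b4 li={p} lo={p}
  b5 li={n,p} lo=∅
  b6 li=∅ lo={n,p}
  b7 li={n,p} lo={p}
  b8 li={p} lo=∅

Conflict graph:
  b↔{n,p}
  n↔{b,p,x}
  p↔{b,n,x}
  x↔{n,p}

Chromatic number:
  clique {b,n,p} ⇒ need ≥ 3
  assign b→c2 n→c0 p→c1 x→c2 — no edge inside a register ⇒ χ ≤ 3
  χ = 3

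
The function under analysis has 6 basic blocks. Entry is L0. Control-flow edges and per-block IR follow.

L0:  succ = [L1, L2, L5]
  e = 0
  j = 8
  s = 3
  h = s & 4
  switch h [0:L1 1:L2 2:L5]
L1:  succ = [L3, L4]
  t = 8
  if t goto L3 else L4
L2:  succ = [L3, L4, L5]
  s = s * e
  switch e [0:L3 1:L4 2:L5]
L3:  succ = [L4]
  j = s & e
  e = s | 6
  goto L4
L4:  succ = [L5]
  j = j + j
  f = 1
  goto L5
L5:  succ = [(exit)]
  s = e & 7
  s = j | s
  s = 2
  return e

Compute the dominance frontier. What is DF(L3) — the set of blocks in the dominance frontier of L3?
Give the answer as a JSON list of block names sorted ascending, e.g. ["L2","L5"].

Answer: ["L4"]

Working:
idom tree: L1←L0 L2←L0 L3←L0 L4←L0 L5←L0
Dom∩ at merges:
  L3: preds {L1,L2}: {L0,L1} ∩ {L0,L2} = {L0}; idom=L0
  L4: preds {L1,L2,L3}: {L0,L1} ∩ {L0,L2} ∩ {L0,L3} = {L0}; idom=L0
  L5: preds {L0,L2,L4}: {L0} ∩ {L0,L2} ∩ {L0,L4} = {L0}; idom=L0

DF derivation:
  join L3 pred L1: L1 stop@L0
  join L3 pred L2: L2 stop@L0
  join L4 pred L1: L1 stop@L0
  join L4 pred L2: L2 stop@L0
  join L4 pred L3: L3 stop@L0
  join L5 pred L0: · stop@L0
  join L5 pred L2: L2 stop@L0
  join L5 pred L4: L4 stop@L0
  L0: DF=∅
  L1: DF={L3,L4}
  L2: DF={L3,L4,L5}
  L3: DF={L4}
  L4: DF={L5}
  L5: DF=∅

DF(L3) = ["L4"]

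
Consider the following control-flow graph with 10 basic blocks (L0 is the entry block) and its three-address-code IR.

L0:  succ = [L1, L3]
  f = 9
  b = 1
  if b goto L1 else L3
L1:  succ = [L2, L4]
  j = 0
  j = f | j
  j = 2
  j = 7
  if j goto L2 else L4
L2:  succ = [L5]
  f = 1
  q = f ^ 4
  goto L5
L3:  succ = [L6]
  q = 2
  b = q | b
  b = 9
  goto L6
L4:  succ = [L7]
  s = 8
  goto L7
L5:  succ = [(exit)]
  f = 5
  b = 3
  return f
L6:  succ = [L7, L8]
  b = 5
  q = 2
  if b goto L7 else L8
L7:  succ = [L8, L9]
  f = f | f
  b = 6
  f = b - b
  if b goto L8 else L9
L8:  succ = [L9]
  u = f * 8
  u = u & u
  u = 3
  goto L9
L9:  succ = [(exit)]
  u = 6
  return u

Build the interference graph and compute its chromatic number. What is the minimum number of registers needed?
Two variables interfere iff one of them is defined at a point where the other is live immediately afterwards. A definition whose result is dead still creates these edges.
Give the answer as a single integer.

Answer: 3

Analysis:
Per-block:
  L0: def={b,f} ue=∅
  L1: def={j} ue={f}
  L2: def={f,q} ue=∅
  L3: def={b,q} ue={b}
  L4: def={s} ue=∅
  L5: def={b,f} ue=∅
  L6: def={b,q} ue=∅
  L7: def={b,f} ue={f}
  L8: def={u} ue={f}
  L9: def={u} ue=∅

Backward fixpoint:
  L0 li=∅ lo={b,f}
  L1 li={f} lo={f}
  L2 li=∅ lo=∅
  L3 li={b,f} lo={f}
  L4 li={f} lo={f}
  L5 li=∅ lo=∅
  L6 li={f} lo={f}
  L7 li={f} lo={f}
  L8 li={f} lo=∅
  L9 li=∅ lo=∅

Conflict graph:
  b↔{f,q}
  f↔{b,j,q,s}
  j↔{f}
  q↔{b,f}
  s↔{f}
  u↔∅

Registers:
  {b,f,q} pairwise interfere (3-clique) ⇒ χ ≥ 3
  3-colouring: r0={f,u}  r1={b,j,s}  r2={q}
  χ = 3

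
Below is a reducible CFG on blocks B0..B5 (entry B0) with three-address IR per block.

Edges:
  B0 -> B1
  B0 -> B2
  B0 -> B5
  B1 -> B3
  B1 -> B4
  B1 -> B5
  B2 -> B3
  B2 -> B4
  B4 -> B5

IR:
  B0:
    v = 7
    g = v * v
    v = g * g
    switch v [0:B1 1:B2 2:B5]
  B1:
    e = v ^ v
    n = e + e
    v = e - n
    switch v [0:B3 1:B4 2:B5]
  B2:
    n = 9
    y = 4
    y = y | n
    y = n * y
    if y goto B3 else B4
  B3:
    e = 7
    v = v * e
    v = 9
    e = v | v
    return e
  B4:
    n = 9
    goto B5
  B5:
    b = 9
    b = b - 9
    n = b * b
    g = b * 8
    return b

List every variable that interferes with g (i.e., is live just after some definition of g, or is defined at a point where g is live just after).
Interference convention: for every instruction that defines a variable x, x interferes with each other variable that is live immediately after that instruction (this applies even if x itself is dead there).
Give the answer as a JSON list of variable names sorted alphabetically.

Block summaries:
  B0: {g,v} / ∅
  B1: {e,n,v} / {v}
  B2: {n,y} / ∅
  B3: {e,v} / {v}
  B4: {n} / ∅
  B5: {b,g,n} / ∅

Backward fixpoint:
  live B0: ∅→{v}
  live B1: {v}→{v}
  live B2: {v}→{v}
  live B3: {v}→∅
  live B4: ∅→∅
  live B5: ∅→∅

Interfere edges:
  b↔{g,n}
  e↔{n,v}
  g↔{b}
  n↔{b,e,v,y}
  v↔{e,n,y}
  y↔{n,v}

N(g) = ["b"]

Answer: ["b"]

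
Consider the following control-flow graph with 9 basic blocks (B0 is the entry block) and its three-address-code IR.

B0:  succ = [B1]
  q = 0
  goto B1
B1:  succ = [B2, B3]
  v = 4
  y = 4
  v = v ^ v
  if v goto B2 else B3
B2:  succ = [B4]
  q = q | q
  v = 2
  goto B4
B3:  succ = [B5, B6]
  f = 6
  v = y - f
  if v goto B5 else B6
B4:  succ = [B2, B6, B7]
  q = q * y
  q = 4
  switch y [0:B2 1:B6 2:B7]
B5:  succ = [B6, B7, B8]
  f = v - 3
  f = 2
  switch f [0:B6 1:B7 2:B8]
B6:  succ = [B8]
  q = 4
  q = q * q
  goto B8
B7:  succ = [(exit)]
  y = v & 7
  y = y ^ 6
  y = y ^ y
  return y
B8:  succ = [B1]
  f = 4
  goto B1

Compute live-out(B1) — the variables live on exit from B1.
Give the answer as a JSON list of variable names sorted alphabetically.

Per-block:
  B0: {q} / ∅
  B1: {v,y} / ∅
  B2: {q,v} / {q}
  B3: {f,v} / {y}
  B4: {q} / {q,y}
  B5: {f} / {v}
  B6: {q} / ∅
  B7: {y} / {v}
  B8: {f} / ∅

Liveness:
  live B0: ∅→{q}
  live B1: {q}→{q,y}
  live B2: {q,y}→{q,v,y}
  live B3: {q,y}→{q,v}
  live B4: {q,v,y}→{q,v,y}
  live B5: {q,v}→{q,v}
  live B6: ∅→{q}
  live B7: {v}→∅
  live B8: {q}→{q}

live-out(B1) = ["q", "y"]

Answer: ["q", "y"]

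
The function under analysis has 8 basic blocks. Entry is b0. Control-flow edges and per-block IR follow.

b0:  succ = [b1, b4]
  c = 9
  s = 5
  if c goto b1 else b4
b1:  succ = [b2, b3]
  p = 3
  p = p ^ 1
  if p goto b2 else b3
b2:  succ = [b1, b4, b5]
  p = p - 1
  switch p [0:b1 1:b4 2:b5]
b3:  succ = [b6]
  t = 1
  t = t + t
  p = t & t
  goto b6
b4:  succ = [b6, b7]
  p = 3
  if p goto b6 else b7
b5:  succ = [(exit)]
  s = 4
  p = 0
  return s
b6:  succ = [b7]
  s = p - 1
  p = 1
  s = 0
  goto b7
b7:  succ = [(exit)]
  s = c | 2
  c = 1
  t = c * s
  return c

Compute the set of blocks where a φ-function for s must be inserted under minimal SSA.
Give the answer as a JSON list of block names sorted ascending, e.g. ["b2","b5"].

idom tree: b1←b0 b2←b1 b3←b1 b4←b0 b5←b2 b6←b0 b7←b0
Dom at joins:
  b1: preds {b0,b2}: {b0} ∩ {b0,b1,b2} = {b0}; idom=b0
  b4: preds {b0,b2}: {b0} ∩ {b0,b1,b2} = {b0}; idom=b0
  b6: preds {b3,b4}: {b0,b1,b3} ∩ {b0,b4} = {b0}; idom=b0
  b7: preds {b4,b6}: {b0,b4} ∩ {b0,b6} = {b0}; idom=b0

Frontier:
  b1←b0: walk · to b0
  b1←b2: walk b2→b1 to b0
  b4←b0: walk · to b0
  b4←b2: walk b2→b1 to b0
  b6←b3: walk b3→b1 to b0
  b6←b4: walk b4 to b0
  b7←b4: walk b4 to b0
  b7←b6: walk b6 to b0
  DF(b0)=∅
  DF(b1)={b1,b4,b6}
  DF(b2)={b1,b4}
  DF(b3)={b6}
  DF(b4)={b6,b7}
  DF(b5)=∅
  DF(b6)={b7}
  DF(b7)=∅

φ for s: defs {b0,b5,b6,b7}
  DF⁺ = {b7}

Answer: ["b7"]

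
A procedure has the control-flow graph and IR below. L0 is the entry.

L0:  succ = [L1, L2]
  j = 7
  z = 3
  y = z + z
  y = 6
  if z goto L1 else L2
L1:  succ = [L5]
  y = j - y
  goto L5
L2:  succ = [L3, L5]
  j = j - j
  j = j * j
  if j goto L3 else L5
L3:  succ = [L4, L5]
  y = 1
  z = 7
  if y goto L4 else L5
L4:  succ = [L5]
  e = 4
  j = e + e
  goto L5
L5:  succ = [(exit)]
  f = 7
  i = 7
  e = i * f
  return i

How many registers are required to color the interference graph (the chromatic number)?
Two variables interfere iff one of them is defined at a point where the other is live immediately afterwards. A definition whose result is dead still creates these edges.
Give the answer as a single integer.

Answer: 3

Analysis:
def/use:
  L0 def {j,y,z} use ∅
  L1 def {y} use {j,y}
  L2 def {j} use {j}
  L3 def {y,z} use ∅
  L4 def {e,j} use ∅
  L5 def {e,f,i} use ∅

Backward fixpoint:
  live L0: ∅→{j,y}
  live L1: {j,y}→∅
  live L2: {j}→∅
  live L3: ∅→∅
  live L4: ∅→∅
  live L5: ∅→∅

Conflict graph:
  e↔{i}
  f↔{i}
  i↔{e,f}
  j↔{y,z}
  y↔{j,z}
  z↔{j,y}

Registers:
  lower bound: {j,y,z} mutually conflict ⇒ χ ≥ 3
  3-colouring: c0={i,j}  c1={e,f,y}  c2={z}
  χ = 3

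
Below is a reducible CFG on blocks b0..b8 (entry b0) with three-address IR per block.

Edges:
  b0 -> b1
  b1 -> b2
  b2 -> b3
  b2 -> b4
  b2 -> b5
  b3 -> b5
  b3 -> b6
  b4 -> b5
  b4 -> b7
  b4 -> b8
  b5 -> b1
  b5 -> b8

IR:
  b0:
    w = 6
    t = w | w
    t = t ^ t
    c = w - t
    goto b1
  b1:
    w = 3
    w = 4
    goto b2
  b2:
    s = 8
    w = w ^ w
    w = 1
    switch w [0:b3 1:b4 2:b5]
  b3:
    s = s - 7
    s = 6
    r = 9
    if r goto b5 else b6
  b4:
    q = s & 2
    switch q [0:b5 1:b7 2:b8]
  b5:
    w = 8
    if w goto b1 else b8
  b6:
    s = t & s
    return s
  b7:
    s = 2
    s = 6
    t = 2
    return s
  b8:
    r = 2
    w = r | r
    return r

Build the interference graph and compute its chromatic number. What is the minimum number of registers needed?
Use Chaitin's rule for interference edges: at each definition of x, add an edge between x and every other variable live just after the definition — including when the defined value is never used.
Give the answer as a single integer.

Answer: 4

Analysis:
Per-block:
  b0: def={c,t,w} ue=∅
  b1: def={w} ue=∅
  b2: def={s,w} ue={w}
  b3: def={r,s} ue={s}
  b4: def={q} ue={s}
  b5: def={w} ue=∅
  b6: def={s} ue={s,t}
  b7: def={s,t} ue=∅
  b8: def={r,w} ue=∅

Liveness:
  b0 li=∅ lo={t}
  b1 li={t} lo={t,w}
  b2 li={t,w} lo={s,t}
  b3 li={s,t} lo={s,t}
  b4 li={s,t} lo={t}
  b5 li={t} lo={t}
  b6 li={s,t} lo=∅
  b7 li=∅ lo=∅
  b8 li=∅ lo=∅

Interfere edges:
  c: {t}
  q: {t}
  r: {s,t,w}
  s: {r,t,w}
  t: {c,q,r,s,w}
  w: {r,s,t}

Chromatic number:
  clique {r,s,t,w} ⇒ need ≥ 4
  4-colouring: R0={t}  R1={c,q,r}  R2={s}  R3={w}
  χ = 4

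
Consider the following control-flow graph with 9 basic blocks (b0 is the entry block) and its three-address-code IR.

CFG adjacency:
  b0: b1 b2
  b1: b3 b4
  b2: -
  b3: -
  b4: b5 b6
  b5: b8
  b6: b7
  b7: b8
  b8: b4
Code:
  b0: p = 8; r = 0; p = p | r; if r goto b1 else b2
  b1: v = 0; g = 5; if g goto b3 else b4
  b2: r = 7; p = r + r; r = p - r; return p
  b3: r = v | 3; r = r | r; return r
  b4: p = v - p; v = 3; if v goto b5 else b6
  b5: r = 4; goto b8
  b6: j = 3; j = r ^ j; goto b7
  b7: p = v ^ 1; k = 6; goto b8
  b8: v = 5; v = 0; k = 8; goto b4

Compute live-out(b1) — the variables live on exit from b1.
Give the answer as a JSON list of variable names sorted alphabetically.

Answer: ["p", "r", "v"]

Derivation:
Per-block:
  b0 def {p,r} use ∅
  b1 def {g,v} use ∅
  b2 def {p,r} use ∅
  b3 def {r} use {v}
  b4 def {p,v} use {p,v}
  b5 def {r} use ∅
  b6 def {j} use {r}
  b7 def {k,p} use {v}
  b8 def {k,v} use ∅

Liveness:
  b0: in=∅ out={p,r}
  b1: in={p,r} out={p,r,v}
  b2: in=∅ out=∅
  b3: in={v} out=∅
  b4: in={p,r,v} out={p,r,v}
  b5: in={p} out={p,r}
  b6: in={r,v} out={r,v}
  b7: in={r,v} out={p,r}
  b8: in={p,r} out={p,r,v}

live-out(b1) = ["p", "r", "v"]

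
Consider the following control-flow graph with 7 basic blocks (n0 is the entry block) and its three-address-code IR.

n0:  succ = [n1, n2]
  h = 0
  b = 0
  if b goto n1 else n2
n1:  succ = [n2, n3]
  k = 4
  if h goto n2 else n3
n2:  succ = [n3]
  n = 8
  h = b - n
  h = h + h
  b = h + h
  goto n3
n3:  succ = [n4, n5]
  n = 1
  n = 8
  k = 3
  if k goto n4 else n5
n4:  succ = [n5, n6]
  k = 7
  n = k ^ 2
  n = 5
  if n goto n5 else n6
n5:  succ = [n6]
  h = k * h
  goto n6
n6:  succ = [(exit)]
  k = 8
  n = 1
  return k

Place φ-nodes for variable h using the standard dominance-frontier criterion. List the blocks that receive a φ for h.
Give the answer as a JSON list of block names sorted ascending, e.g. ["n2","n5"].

Answer: ["n3", "n6"]

Derivation:
idom tree: n1←n0 n2←n0 n3←n0 n4←n3 n5←n3 n6←n3
Dom∩ at merges:
  n2: preds {n0,n1}: {n0} ∩ {n0,n1} = {n0}; idom=n0
  n3: preds {n1,n2}: {n0,n1} ∩ {n0,n2} = {n0}; idom=n0
  n5: preds {n3,n4}: {n0,n3} ∩ {n0,n3,n4} = {n0,n3}; idom=n3
  n6: preds {n4,n5}: {n0,n3,n4} ∩ {n0,n3,n5} = {n0,n3}; idom=n3

DF derivation:
  n2←n0: walk · to n0
  n2←n1: walk n1 to n0
  n3←n1: walk n1 to n0
  n3←n2: walk n2 to n0
  n5←n3: walk · to n3
  n5←n4: walk n4 to n3
  n6←n4: walk n4 to n3
  n6←n5: walk n5 to n3
  DF(n0)=∅
  DF(n1)={n2,n3}
  DF(n2)={n3}
  DF(n3)=∅
  DF(n4)={n5,n6}
  DF(n5)={n6}
  DF(n6)=∅

φ for h: defs {n0,n2,n5}
  DF⁺ = {n3,n6}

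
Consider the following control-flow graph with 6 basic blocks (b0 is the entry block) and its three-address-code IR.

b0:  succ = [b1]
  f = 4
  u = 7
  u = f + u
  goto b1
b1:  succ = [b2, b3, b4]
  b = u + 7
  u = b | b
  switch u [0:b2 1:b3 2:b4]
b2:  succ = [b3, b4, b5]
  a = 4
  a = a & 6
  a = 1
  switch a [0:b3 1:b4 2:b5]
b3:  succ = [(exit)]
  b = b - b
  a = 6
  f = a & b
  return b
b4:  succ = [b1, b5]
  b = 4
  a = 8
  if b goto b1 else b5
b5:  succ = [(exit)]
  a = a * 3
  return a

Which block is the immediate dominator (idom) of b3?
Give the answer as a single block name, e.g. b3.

idom tree: b1←b0 b2←b1 b3←b1 b4←b1 b5←b1
Dom at joins:
  b1: preds {b0,b4}: {b0} ∩ {b0,b1,b4} = {b0}; idom=b0
  b3: preds {b1,b2}: {b0,b1} ∩ {b0,b1,b2} = {b0,b1}; idom=b1
  b4: preds {b1,b2}: {b0,b1} ∩ {b0,b1,b2} = {b0,b1}; idom=b1
  b5: preds {b2,b4}: {b0,b1,b2} ∩ {b0,b1,b4} = {b0,b1}; idom=b1

idom(b3) = b1

Answer: b1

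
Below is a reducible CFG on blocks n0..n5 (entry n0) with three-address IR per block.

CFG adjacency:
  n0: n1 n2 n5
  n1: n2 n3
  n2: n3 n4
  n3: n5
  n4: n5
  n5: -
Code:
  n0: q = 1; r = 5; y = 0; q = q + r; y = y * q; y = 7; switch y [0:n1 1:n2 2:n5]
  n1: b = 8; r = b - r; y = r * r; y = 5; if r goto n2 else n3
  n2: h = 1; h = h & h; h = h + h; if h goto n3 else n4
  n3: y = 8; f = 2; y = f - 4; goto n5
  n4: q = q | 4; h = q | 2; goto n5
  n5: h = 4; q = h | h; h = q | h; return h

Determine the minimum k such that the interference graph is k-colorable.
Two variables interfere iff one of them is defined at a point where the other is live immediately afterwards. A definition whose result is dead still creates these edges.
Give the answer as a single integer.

Per-block:
  n0: {q,r,y} / ∅
  n1: {b,r,y} / {r}
  n2: {h} / ∅
  n3: {f,y} / ∅
  n4: {h,q} / {q}
  n5: {h,q} / ∅

Live sets:
  n0: in=∅ out={q,r}
  n1: in={q,r} out={q}
  n2: in={q} out={q}
  n3: in=∅ out=∅
  n4: in={q} out=∅
  n5: in=∅ out=∅

Interference:
  b: {q,r}
  f: ∅
  h: {q}
  q: {b,h,r,y}
  r: {b,q,y}
  y: {q,r}

Registers:
  lower bound: {b,q,r} mutually conflict ⇒ χ ≥ 3
  assign b→c2 f→c0 h→c1 q→c0 r→c1 y→c2 — no edge inside a register ⇒ χ ≤ 3
  χ = 3

Answer: 3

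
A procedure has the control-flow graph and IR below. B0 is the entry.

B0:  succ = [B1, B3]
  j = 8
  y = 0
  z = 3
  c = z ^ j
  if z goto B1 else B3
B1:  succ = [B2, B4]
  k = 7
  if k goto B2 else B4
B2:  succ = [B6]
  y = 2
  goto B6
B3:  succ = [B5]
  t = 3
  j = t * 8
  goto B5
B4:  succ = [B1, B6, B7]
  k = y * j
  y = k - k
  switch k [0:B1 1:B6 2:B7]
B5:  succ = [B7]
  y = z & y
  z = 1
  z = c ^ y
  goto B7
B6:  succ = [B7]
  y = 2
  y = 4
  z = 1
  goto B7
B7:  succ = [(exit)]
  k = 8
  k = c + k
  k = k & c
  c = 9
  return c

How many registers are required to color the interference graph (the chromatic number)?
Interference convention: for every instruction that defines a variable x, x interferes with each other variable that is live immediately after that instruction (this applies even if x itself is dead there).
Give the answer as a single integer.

Block summaries:
  B0 def {c,j,y,z} use ∅
  B1 def {k} use ∅
  B2 def {y} use ∅
  B3 def {j,t} use ∅
  B4 def {k,y} use {j,y}
  B5 def {y,z} use {c,y,z}
  B6 def {y,z} use ∅
  B7 def {c,k} use {c}

Liveness:
  B0: in=∅ out={c,j,y,z}
  B1: in={c,j,y} out={c,j,y}
  B2: in={c} out={c}
  B3: in={c,y,z} out={c,y,z}
  B4: in={c,j,y} out={c,j,y}
  B5: in={c,y,z} out={c}
  B6: in={c} out={c}
  B7: in={c} out=∅

Conflict graph:
  c: {j,k,t,y,z}
  j: {c,k,y,z}
  k: {c,j,y}
  t: {c,y,z}
  y: {c,j,k,t,z}
  z: {c,j,t,y}

Colouring:
  {c,j,k,y} pairwise interfere (4-clique) ⇒ χ ≥ 4
  4-colouring: c0={c}  c1={y}  c2={j,t}  c3={k,z}
  χ = 4

Answer: 4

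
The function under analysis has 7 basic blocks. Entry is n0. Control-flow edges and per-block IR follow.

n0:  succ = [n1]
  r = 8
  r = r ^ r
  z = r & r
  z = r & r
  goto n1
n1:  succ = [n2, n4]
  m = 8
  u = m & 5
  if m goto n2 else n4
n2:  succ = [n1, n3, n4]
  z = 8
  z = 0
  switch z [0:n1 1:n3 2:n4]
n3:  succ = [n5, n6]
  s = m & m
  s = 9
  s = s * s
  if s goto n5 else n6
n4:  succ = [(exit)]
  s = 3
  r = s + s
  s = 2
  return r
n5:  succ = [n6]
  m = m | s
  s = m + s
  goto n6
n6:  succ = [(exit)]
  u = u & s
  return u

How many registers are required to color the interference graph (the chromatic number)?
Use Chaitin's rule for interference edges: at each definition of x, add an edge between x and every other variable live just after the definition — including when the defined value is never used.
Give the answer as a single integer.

Answer: 3

Analysis:
Block summaries:
  n0: def={r,z} ue=∅
  n1: def={m,u} ue=∅
  n2: def={z} ue=∅
  n3: def={s} ue={m}
  n4: def={r,s} ue=∅
  n5: def={m,s} ue={m,s}
  n6: def={u} ue={s,u}

Backward fixpoint:
  n0 li=∅ lo=∅
  n1 li=∅ lo={m,u}
  n2 li={m,u} lo={m,u}
  n3 li={m,u} lo={m,s,u}
  n4 li=∅ lo=∅
  n5 li={m,s,u} lo={s,u}
  n6 li={s,u} lo=∅

Conflict graph:
  m: {s,u,z}
  r: {s,z}
  s: {m,r,u}
  u: {m,s,z}
  z: {m,r,u}

Colouring:
  {m,s,u} pairwise interfere (3-clique) ⇒ χ ≥ 3
  3-colouring: R0={m,r}  R1={s,z}  R2={u}
  χ = 3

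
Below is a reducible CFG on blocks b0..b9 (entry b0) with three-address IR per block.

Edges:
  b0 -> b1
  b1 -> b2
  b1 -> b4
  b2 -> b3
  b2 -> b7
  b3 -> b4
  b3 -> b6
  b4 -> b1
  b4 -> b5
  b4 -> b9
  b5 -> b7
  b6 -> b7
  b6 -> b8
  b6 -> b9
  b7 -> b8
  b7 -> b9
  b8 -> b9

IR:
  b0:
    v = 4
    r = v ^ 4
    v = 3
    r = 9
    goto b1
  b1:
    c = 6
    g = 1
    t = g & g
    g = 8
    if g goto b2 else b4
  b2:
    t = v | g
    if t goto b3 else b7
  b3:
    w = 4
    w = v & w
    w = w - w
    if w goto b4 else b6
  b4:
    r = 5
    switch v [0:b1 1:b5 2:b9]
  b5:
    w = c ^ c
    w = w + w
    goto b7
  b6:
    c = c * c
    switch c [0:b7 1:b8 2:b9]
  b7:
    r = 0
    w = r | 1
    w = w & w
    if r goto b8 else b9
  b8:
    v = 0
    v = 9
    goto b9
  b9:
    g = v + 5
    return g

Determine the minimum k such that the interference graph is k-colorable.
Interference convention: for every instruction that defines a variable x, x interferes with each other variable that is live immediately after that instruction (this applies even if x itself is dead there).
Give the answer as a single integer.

def/use:
  b0: def={r,v} ue=∅
  b1: def={c,g,t} ue=∅
  b2: def={t} ue={g,v}
  b3: def={w} ue={v}
  b4: def={r} ue={v}
  b5: def={w} ue={c}
  b6: def={c} ue={c}
  b7: def={r,w} ue=∅
  b8: def={v} ue=∅
  b9: def={g} ue={v}

Liveness:
  b0 li=∅ lo={v}
  b1 li={v} lo={c,g,v}
  b2 li={c,g,v} lo={c,v}
  b3 li={c,v} lo={c,v}
  b4 li={c,v} lo={c,v}
  b5 li={c,v} lo={v}
  b6 li={c,v} lo={v}
  b7 li={v} lo={v}
  b8 li=∅ lo={v}
  b9 li={v} lo=∅

Conflict graph:
  c — {g,r,t,v,w}
  g — {c,v}
  r — {c,v,w}
  t — {c,v}
  v — {c,g,r,t,w}
  w — {c,r,v}

Registers:
  {c,r,v,w} pairwise interfere (4-clique) ⇒ χ ≥ 4
  4-colouring: R0={c}  R1={v}  R2={g,r,t}  R3={w}
  χ = 4

Answer: 4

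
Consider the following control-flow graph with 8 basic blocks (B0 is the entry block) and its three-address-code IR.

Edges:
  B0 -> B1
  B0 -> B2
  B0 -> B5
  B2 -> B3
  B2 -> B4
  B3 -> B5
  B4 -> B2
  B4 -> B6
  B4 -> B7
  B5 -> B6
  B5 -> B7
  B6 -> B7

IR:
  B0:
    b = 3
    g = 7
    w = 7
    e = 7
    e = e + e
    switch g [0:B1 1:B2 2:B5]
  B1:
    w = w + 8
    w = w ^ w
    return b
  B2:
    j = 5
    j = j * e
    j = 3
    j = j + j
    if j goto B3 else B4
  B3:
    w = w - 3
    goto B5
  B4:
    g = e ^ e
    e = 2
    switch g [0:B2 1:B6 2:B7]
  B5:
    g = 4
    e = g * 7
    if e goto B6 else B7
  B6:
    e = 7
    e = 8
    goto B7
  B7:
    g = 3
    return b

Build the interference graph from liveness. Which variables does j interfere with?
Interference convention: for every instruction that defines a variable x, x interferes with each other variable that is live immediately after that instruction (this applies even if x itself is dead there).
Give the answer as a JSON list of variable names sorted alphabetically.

Answer: ["b", "e", "w"]

Analysis:
Block summaries:
  B0 def {b,e,g,w} use ∅
  B1 def {w} use {b,w}
  B2 def {j} use {e}
  B3 def {w} use {w}
  B4 def {e,g} use {e}
  B5 def {e,g} use ∅
  B6 def {e} use ∅
  B7 def {g} use {b}

Backward fixpoint:
  live B0: ∅→{b,e,w}
  live B1: {b,w}→∅
  live B2: {b,e,w}→{b,e,w}
  live B3: {b,w}→{b}
  live B4: {b,e,w}→{b,e,w}
  live B5: {b}→{b}
  live B6: {b}→{b}
  live B7: {b}→∅

Interference:
  b — {e,g,j,w}
  e — {b,g,j,w}
  g — {b,e,w}
  j — {b,e,w}
  w — {b,e,g,j}

N(j) = ["b", "e", "w"]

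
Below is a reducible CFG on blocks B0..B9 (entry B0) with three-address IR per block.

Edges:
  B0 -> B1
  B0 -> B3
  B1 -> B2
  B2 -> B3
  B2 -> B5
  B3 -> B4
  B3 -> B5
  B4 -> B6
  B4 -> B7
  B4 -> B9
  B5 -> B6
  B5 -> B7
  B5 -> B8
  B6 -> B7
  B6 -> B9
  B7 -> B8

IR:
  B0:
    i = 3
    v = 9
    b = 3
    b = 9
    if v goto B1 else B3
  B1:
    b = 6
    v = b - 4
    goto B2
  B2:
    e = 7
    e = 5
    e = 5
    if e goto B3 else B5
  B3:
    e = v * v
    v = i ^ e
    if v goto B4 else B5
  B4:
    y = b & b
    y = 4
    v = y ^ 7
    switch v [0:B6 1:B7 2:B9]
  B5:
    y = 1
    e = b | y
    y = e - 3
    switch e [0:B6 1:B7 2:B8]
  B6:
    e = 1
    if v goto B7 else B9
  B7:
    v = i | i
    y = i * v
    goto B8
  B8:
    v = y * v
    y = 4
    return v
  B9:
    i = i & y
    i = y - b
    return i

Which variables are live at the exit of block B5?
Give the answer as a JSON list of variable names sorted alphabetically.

Answer: ["b", "i", "v", "y"]

Analysis:
def/use:
  B0: {b,i,v} / ∅
  B1: {b,v} / ∅
  B2: {e} / ∅
  B3: {e,v} / {i,v}
  B4: {v,y} / {b}
  B5: {e,y} / {b}
  B6: {e} / {v}
  B7: {v,y} / {i}
  B8: {v,y} / {v,y}
  B9: {i} / {b,i,y}

Liveness:
  live B0: ∅→{b,i,v}
  live B1: {i}→{b,i,v}
  live B2: {b,i,v}→{b,i,v}
  live B3: {b,i,v}→{b,i,v}
  live B4: {b,i}→{b,i,v,y}
  live B5: {b,i,v}→{b,i,v,y}
  live B6: {b,i,v,y}→{b,i,y}
  live B7: {i}→{v,y}
  live B8: {v,y}→∅
  live B9: {b,i,y}→∅

live-out(B5) = ["b", "i", "v", "y"]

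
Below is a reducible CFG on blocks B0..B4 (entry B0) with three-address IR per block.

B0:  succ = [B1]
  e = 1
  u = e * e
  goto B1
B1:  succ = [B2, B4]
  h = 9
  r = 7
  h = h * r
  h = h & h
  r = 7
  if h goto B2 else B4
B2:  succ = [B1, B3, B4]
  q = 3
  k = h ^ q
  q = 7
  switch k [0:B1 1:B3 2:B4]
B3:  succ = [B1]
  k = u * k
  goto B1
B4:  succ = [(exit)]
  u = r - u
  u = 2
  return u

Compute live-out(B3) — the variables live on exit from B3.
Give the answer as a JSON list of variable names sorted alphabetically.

def/use:
  B0: {e,u} / ∅
  B1: {h,r} / ∅
  B2: {k,q} / {h}
  B3: {k} / {k,u}
  B4: {u} / {r,u}

Backward fixpoint:
  B0: in=∅ out={u}
  B1: in={u} out={h,r,u}
  B2: in={h,r,u} out={k,r,u}
  B3: in={k,u} out={u}
  B4: in={r,u} out=∅

live-out(B3) = ["u"]

Answer: ["u"]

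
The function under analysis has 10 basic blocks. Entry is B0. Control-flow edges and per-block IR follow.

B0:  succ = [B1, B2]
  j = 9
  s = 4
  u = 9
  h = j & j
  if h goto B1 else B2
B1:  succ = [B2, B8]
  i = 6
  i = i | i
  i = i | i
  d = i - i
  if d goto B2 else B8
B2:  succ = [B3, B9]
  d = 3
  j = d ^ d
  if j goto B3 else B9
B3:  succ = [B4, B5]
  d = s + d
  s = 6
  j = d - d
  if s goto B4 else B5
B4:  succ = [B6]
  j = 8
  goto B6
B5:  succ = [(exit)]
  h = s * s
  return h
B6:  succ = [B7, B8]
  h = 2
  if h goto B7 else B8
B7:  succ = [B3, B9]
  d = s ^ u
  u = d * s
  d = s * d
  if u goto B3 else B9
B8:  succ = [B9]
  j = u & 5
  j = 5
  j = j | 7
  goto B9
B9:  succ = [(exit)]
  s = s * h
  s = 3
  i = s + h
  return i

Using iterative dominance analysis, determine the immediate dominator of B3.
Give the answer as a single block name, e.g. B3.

Answer: B2

Working:
idom tree: B1←B0 B2←B0 B3←B2 B4←B3 B5←B3 B6←B4 B7←B6 B8←B0 B9←B0
Dom∩ at merges:
  B2: preds {B0,B1}: {B0} ∩ {B0,B1} = {B0}; idom=B0
  B3: preds {B2,B7}: {B0,B2} ∩ {B0,B2,B3,B4,B6,B7} = {B0,B2}; idom=B2
  B8: preds {B1,B6}: {B0,B1} ∩ {B0,B2,B3,B4,B6} = {B0}; idom=B0
  B9: preds {B2,B7,B8}: {B0,B2} ∩ {B0,B2,B3,B4,B6,B7} ∩ {B0,B8} = {B0}; idom=B0

idom(B3) = B2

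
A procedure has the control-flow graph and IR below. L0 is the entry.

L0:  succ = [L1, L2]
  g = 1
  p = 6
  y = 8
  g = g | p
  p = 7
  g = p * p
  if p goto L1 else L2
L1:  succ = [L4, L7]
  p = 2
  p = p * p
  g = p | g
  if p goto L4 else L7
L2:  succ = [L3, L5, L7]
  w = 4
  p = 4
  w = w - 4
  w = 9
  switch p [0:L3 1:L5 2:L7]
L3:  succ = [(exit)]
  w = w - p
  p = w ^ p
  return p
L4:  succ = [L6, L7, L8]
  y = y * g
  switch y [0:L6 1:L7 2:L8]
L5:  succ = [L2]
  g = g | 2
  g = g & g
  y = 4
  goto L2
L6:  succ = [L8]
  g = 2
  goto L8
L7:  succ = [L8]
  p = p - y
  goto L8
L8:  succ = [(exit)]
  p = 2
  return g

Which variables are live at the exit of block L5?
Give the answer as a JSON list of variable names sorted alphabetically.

def/use:
  L0 def {g,p,y} use ∅
  L1 def {g,p} use {g}
  L2 def {p,w} use ∅
  L3 def {p,w} use {p,w}
  L4 def {y} use {g,y}
  L5 def {g,y} use {g}
  L6 def {g} use ∅
  L7 def {p} use {p,y}
  L8 def {p} use {g}

Liveness:
  L0 li=∅ lo={g,y}
  L1 li={g,y} lo={g,p,y}
  L2 li={g,y} lo={g,p,w,y}
  L3 li={p,w} lo=∅
  L4 li={g,p,y} lo={g,p,y}
  L5 li={g} lo={g,y}
  L6 li=∅ lo={g}
  L7 li={g,p,y} lo={g}
  L8 li={g} lo=∅

live-out(L5) = ["g", "y"]

Answer: ["g", "y"]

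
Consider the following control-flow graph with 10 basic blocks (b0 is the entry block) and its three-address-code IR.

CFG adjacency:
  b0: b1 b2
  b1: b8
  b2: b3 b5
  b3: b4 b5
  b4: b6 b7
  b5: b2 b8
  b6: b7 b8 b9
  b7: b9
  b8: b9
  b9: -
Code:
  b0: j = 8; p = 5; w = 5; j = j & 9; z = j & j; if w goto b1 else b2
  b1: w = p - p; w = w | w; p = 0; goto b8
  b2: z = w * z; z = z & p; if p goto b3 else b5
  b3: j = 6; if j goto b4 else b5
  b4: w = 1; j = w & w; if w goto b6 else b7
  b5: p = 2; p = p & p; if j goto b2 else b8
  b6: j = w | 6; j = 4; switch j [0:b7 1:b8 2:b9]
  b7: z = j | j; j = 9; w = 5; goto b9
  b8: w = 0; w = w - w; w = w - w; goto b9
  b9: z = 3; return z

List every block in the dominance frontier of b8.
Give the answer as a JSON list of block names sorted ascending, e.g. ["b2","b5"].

idom tree: b1←b0 b2←b0 b3←b2 b4←b3 b5←b2 b6←b4 b7←b4 b8←b0 b9←b0
Dom at joins:
  b2: preds {b0,b5}: {b0} ∩ {b0,b2,b5} = {b0}; idom=b0
  b5: preds {b2,b3}: {b0,b2} ∩ {b0,b2,b3} = {b0,b2}; idom=b2
  b7: preds {b4,b6}: {b0,b2,b3,b4} ∩ {b0,b2,b3,b4,b6} = {b0,b2,b3,b4}; idom=b4
  b8: preds {b1,b5,b6}: {b0,b1} ∩ {b0,b2,b5} ∩ {b0,b2,b3,b4,b6} = {b0}; idom=b0
  b9: preds {b6,b7,b8}: {b0,b2,b3,b4,b6} ∩ {b0,b2,b3,b4,b7} ∩ {b0,b8} = {b0}; idom=b0

DF walk-up:
  b2←b0: walk · to b0
  b2←b5: walk b5→b2 to b0
  b5←b2: walk · to b2
  b5←b3: walk b3 to b2
  b7←b4: walk · to b4
  b7←b6: walk b6 to b4
  b8←b1: walk b1 to b0
  b8←b5: walk b5→b2 to b0
  b8←b6: walk b6→b4→b3→b2 to b0
  b9←b6: walk b6→b4→b3→b2 to b0
  b9←b7: walk b7→b4→b3→b2 to b0
  b9←b8: walk b8 to b0
  b0: DF=∅
  b1: DF={b8}
  b2: DF={b2,b8,b9}
  b3: DF={b5,b8,b9}
  b4: DF={b8,b9}
  b5: DF={b2,b8}
  b6: DF={b7,b8,b9}
  b7: DF={b9}
  b8: DF={b9}
  b9: DF=∅

DF(b8) = ["b9"]

Answer: ["b9"]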